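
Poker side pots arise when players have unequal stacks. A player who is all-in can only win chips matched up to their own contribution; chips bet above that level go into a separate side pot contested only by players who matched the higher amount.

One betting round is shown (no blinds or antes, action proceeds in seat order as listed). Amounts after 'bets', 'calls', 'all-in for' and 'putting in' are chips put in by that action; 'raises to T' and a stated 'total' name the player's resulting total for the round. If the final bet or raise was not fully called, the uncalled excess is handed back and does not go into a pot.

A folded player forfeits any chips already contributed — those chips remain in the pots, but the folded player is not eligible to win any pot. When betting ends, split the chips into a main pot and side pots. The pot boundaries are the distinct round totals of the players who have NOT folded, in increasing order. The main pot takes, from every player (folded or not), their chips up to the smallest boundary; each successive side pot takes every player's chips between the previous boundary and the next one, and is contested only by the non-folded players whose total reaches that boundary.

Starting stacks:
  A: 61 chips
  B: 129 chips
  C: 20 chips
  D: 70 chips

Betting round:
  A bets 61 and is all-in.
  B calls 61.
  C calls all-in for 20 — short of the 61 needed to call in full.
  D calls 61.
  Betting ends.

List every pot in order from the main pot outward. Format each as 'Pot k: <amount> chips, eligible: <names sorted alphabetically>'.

Contributions: A=61, B=61, C=20, D=61
Pot levels (distinct totals of non-folded players): 20, 61
Layer 1-20: 20 each from A, B, C, D = 20*4 = 80 chips; eligible A, B, C, D
Layer 21-61: 41 each from A, B, D = 41*3 = 123 chips; eligible A, B, D

Pot 1: 80 chips, eligible: A, B, C, D
Pot 2: 123 chips, eligible: A, B, D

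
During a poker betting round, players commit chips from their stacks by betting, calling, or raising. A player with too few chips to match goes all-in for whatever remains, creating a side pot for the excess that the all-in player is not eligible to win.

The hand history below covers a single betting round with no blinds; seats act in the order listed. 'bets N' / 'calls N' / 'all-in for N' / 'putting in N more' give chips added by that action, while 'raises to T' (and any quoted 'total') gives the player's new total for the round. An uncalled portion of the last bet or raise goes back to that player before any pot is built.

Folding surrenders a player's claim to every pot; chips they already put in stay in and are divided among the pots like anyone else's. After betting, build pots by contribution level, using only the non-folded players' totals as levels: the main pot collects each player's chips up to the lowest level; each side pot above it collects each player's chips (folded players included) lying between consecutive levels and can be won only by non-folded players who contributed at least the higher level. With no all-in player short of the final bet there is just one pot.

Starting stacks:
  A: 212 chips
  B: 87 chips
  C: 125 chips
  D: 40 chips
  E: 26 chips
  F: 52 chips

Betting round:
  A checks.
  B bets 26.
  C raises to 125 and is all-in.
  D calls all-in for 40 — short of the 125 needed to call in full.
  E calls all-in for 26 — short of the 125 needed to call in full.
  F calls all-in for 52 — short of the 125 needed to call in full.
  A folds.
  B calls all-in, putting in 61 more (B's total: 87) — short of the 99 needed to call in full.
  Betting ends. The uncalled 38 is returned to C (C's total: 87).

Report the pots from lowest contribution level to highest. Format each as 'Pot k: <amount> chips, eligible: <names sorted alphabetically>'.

Contributions (after 38 returned to C): B=87, C=87, D=40, E=26, F=52
Folded: A
Pot levels (distinct totals of non-folded players): 26, 40, 52, 87
Layer 1-26: 26 each from B, C, D, E, F = 26*5 = 130 chips; eligible B, C, D, E, F
Layer 27-40: 14 each from B, C, D, F = 14*4 = 56 chips; eligible B, C, D, F
Layer 41-52: 12 each from B, C, F = 12*3 = 36 chips; eligible B, C, F
Layer 53-87: 35 each from B, C = 35*2 = 70 chips; eligible B, C

Pot 1: 130 chips, eligible: B, C, D, E, F
Pot 2: 56 chips, eligible: B, C, D, F
Pot 3: 36 chips, eligible: B, C, F
Pot 4: 70 chips, eligible: B, C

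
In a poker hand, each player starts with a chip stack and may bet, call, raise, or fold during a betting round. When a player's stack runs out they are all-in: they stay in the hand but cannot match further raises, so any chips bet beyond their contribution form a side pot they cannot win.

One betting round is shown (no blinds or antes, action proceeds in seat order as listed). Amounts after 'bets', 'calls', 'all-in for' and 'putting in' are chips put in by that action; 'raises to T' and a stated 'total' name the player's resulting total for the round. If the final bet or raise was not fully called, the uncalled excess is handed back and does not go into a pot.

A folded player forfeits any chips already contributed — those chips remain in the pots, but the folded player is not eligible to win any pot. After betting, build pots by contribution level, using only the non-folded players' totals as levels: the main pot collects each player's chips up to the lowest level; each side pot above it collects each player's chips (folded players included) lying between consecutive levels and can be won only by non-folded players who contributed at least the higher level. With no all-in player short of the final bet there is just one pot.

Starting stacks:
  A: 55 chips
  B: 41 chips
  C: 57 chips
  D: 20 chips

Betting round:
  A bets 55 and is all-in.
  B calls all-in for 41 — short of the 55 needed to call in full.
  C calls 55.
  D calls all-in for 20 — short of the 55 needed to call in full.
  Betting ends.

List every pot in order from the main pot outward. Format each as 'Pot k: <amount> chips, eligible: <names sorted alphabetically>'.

Contributions: A=55, B=41, C=55, D=20
Pot levels (distinct totals of non-folded players): 20, 41, 55
Layer 1-20: 20 each from A, B, C, D = 20*4 = 80 chips; eligible A, B, C, D
Layer 21-41: 21 each from A, B, C = 21*3 = 63 chips; eligible A, B, C
Layer 42-55: 14 each from A, C = 14*2 = 28 chips; eligible A, C

Pot 1: 80 chips, eligible: A, B, C, D
Pot 2: 63 chips, eligible: A, B, C
Pot 3: 28 chips, eligible: A, C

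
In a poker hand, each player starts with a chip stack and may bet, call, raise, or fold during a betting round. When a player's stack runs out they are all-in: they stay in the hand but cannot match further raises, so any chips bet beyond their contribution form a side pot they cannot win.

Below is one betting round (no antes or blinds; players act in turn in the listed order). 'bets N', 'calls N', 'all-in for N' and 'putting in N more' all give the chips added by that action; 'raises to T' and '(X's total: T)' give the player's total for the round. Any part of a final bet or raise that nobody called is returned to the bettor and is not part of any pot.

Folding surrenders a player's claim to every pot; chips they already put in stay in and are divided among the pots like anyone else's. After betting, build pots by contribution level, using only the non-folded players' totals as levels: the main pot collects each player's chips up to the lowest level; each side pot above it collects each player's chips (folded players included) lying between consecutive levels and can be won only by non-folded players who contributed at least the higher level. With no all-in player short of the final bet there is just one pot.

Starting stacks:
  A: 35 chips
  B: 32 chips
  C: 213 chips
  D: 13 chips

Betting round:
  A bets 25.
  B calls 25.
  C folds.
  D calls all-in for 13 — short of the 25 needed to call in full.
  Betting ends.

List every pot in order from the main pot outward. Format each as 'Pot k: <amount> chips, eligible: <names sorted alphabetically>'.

Pot 1: 39 chips, eligible: A, B, D
Pot 2: 24 chips, eligible: A, B

Derivation:
Contributions: A=25, B=25, D=13
Folded: C
Pot levels (distinct totals of non-folded players): 13, 25
Layer 1-13: 13 each from A, B, D = 13*3 = 39 chips; eligible A, B, D
Layer 14-25: 12 each from A, B = 12*2 = 24 chips; eligible A, B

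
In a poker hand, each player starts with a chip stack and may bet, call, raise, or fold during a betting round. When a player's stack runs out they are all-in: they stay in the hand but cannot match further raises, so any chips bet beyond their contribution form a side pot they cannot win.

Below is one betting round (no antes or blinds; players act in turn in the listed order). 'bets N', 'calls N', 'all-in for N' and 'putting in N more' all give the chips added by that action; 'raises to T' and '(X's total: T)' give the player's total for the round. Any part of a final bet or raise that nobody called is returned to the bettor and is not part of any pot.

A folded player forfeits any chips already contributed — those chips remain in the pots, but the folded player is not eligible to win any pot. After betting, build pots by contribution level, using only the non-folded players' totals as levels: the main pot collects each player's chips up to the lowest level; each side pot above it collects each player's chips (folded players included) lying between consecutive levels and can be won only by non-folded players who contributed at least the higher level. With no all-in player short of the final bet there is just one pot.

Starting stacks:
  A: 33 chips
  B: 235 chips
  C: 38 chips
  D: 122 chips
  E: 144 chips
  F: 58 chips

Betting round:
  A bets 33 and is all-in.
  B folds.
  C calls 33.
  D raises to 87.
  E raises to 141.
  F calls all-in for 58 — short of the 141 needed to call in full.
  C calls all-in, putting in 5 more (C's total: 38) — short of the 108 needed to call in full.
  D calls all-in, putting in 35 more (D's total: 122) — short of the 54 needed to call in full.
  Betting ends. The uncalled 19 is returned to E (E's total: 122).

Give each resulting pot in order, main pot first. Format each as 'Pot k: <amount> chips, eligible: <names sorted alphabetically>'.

Contributions (after 19 returned to E): A=33, C=38, D=122, E=122, F=58
Folded: B
Pot levels (distinct totals of non-folded players): 33, 38, 58, 122
Layer 1-33: 33 each from A, C, D, E, F = 33*5 = 165 chips; eligible A, C, D, E, F
Layer 34-38: 5 each from C, D, E, F = 5*4 = 20 chips; eligible C, D, E, F
Layer 39-58: 20 each from D, E, F = 20*3 = 60 chips; eligible D, E, F
Layer 59-122: 64 each from D, E = 64*2 = 128 chips; eligible D, E

Pot 1: 165 chips, eligible: A, C, D, E, F
Pot 2: 20 chips, eligible: C, D, E, F
Pot 3: 60 chips, eligible: D, E, F
Pot 4: 128 chips, eligible: D, E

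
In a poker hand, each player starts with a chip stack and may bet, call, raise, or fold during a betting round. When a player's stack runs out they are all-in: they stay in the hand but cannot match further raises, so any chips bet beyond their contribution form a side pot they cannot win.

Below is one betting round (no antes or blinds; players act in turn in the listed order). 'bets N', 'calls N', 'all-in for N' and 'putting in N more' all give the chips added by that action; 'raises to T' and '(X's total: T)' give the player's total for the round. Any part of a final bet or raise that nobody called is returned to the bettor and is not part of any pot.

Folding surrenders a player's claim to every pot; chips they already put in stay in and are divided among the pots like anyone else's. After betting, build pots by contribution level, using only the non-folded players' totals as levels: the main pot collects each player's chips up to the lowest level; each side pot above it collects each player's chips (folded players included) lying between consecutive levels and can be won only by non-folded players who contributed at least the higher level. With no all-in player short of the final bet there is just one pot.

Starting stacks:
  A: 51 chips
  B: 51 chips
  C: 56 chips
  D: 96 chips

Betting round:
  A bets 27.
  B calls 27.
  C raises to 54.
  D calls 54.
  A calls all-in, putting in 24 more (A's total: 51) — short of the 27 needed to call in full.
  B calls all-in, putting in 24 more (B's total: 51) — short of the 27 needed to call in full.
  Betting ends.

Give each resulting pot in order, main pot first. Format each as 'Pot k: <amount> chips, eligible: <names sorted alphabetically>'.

Contributions: A=51, B=51, C=54, D=54
Pot levels (distinct totals of non-folded players): 51, 54
Layer 1-51: 51 each from A, B, C, D = 51*4 = 204 chips; eligible A, B, C, D
Layer 52-54: 3 each from C, D = 3*2 = 6 chips; eligible C, D

Pot 1: 204 chips, eligible: A, B, C, D
Pot 2: 6 chips, eligible: C, D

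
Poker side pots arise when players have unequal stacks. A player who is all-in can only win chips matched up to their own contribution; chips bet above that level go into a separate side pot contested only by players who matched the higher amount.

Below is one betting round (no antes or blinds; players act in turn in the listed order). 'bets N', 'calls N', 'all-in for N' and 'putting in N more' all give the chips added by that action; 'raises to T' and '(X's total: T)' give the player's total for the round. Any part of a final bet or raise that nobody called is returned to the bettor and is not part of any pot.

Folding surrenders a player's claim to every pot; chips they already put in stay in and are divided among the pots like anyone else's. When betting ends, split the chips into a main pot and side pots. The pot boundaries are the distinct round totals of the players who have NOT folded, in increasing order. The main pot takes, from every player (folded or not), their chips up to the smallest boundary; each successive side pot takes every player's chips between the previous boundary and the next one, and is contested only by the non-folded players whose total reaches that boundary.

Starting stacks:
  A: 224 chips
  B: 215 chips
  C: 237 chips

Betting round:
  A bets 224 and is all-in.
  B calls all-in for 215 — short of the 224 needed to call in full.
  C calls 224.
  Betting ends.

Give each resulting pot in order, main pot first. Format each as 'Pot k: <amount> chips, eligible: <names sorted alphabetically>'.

Pot 1: 645 chips, eligible: A, B, C
Pot 2: 18 chips, eligible: A, C

Derivation:
Contributions: A=224, B=215, C=224
Pot levels (distinct totals of non-folded players): 215, 224
Layer 1-215: 215 each from A, B, C = 215*3 = 645 chips; eligible A, B, C
Layer 216-224: 9 each from A, C = 9*2 = 18 chips; eligible A, C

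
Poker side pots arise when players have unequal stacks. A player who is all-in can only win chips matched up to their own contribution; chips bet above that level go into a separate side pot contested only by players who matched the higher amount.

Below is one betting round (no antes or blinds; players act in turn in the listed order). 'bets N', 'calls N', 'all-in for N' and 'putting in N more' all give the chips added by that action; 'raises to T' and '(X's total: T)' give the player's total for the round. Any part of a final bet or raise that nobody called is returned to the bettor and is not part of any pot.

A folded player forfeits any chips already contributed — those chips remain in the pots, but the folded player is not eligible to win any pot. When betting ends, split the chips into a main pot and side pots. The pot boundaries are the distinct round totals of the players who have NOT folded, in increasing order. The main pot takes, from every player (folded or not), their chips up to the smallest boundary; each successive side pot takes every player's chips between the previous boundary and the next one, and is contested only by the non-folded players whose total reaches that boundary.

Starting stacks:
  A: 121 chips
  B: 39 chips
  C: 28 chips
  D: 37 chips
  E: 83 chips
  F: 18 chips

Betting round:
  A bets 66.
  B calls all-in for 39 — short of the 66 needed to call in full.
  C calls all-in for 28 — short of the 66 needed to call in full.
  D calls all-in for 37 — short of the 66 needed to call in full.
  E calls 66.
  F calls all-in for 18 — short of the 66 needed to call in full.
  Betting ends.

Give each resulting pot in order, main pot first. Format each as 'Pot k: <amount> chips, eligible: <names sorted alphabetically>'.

Pot 1: 108 chips, eligible: A, B, C, D, E, F
Pot 2: 50 chips, eligible: A, B, C, D, E
Pot 3: 36 chips, eligible: A, B, D, E
Pot 4: 6 chips, eligible: A, B, E
Pot 5: 54 chips, eligible: A, E

Derivation:
Contributions: A=66, B=39, C=28, D=37, E=66, F=18
Pot levels (distinct totals of non-folded players): 18, 28, 37, 39, 66
Layer 1-18: 18 each from A, B, C, D, E, F = 18*6 = 108 chips; eligible A, B, C, D, E, F
Layer 19-28: 10 each from A, B, C, D, E = 10*5 = 50 chips; eligible A, B, C, D, E
Layer 29-37: 9 each from A, B, D, E = 9*4 = 36 chips; eligible A, B, D, E
Layer 38-39: 2 each from A, B, E = 2*3 = 6 chips; eligible A, B, E
Layer 40-66: 27 each from A, E = 27*2 = 54 chips; eligible A, E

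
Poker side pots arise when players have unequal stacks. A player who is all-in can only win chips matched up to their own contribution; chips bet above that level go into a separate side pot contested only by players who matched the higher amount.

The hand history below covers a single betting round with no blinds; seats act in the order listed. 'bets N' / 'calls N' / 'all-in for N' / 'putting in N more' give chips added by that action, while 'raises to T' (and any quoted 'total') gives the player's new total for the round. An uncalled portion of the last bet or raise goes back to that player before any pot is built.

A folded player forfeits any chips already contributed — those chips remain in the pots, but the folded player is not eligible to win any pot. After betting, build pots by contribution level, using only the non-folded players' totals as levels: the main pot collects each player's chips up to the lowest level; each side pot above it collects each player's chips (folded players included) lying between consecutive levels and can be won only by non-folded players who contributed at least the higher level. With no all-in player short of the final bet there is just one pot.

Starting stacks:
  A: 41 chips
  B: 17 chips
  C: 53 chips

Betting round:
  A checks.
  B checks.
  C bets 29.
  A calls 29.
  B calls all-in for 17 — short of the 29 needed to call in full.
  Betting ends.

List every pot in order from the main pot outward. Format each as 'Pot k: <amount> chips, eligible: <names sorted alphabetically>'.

Pot 1: 51 chips, eligible: A, B, C
Pot 2: 24 chips, eligible: A, C

Derivation:
Contributions: A=29, B=17, C=29
Pot levels (distinct totals of non-folded players): 17, 29
Layer 1-17: 17 each from A, B, C = 17*3 = 51 chips; eligible A, B, C
Layer 18-29: 12 each from A, C = 12*2 = 24 chips; eligible A, C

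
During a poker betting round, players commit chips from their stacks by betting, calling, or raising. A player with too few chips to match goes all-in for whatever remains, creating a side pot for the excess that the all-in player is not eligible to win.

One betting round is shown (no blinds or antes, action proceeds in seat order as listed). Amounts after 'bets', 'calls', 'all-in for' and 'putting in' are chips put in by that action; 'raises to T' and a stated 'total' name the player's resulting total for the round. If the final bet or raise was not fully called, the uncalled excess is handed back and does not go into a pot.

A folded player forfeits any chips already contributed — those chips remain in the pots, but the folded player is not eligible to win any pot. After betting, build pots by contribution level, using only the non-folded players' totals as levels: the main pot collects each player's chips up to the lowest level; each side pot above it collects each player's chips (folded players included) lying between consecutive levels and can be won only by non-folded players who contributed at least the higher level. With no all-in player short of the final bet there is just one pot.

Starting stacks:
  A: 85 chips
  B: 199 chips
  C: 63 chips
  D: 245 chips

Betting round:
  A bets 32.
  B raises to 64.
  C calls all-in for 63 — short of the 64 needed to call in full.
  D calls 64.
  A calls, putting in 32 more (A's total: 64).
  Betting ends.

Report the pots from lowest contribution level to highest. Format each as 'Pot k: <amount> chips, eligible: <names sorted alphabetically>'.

Pot 1: 252 chips, eligible: A, B, C, D
Pot 2: 3 chips, eligible: A, B, D

Derivation:
Contributions: A=64, B=64, C=63, D=64
Pot levels (distinct totals of non-folded players): 63, 64
Layer 1-63: 63 each from A, B, C, D = 63*4 = 252 chips; eligible A, B, C, D
Layer 64-64: 1 each from A, B, D = 1*3 = 3 chips; eligible A, B, D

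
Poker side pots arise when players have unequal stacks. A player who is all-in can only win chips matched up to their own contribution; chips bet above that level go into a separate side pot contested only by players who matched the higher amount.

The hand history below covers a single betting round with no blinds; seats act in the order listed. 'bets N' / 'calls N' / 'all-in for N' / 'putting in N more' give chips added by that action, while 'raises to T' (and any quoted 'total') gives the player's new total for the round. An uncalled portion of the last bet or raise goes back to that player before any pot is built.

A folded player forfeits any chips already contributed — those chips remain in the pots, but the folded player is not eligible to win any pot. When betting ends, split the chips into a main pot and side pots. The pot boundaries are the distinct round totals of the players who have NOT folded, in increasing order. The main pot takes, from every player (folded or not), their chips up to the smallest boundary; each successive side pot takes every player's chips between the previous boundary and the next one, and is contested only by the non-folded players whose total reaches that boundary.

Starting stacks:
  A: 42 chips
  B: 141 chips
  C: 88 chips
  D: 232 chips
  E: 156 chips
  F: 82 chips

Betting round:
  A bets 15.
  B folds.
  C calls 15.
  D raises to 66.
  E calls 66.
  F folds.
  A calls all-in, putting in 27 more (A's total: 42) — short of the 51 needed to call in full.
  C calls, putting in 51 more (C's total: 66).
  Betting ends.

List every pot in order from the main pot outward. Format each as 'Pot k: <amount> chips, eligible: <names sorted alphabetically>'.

Contributions: A=42, C=66, D=66, E=66
Folded: B, F
Pot levels (distinct totals of non-folded players): 42, 66
Layer 1-42: 42 each from A, C, D, E = 42*4 = 168 chips; eligible A, C, D, E
Layer 43-66: 24 each from C, D, E = 24*3 = 72 chips; eligible C, D, E

Pot 1: 168 chips, eligible: A, C, D, E
Pot 2: 72 chips, eligible: C, D, E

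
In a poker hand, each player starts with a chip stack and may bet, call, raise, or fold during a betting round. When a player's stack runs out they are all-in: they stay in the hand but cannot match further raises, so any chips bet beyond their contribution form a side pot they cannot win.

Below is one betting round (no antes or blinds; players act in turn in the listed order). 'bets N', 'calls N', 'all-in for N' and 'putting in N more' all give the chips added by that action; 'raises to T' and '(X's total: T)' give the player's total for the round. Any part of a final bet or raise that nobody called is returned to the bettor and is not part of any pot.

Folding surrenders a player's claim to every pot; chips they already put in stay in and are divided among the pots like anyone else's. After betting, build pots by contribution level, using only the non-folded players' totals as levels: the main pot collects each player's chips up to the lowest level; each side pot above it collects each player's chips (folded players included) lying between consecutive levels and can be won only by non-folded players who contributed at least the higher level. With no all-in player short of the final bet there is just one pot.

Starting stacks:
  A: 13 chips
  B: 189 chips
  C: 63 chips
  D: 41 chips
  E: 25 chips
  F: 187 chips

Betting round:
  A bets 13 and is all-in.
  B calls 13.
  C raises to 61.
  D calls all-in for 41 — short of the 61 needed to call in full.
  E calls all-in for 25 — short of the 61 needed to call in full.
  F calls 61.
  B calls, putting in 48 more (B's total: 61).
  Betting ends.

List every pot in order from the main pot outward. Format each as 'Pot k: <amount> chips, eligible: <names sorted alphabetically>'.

Contributions: A=13, B=61, C=61, D=41, E=25, F=61
Pot levels (distinct totals of non-folded players): 13, 25, 41, 61
Layer 1-13: 13 each from A, B, C, D, E, F = 13*6 = 78 chips; eligible A, B, C, D, E, F
Layer 14-25: 12 each from B, C, D, E, F = 12*5 = 60 chips; eligible B, C, D, E, F
Layer 26-41: 16 each from B, C, D, F = 16*4 = 64 chips; eligible B, C, D, F
Layer 42-61: 20 each from B, C, F = 20*3 = 60 chips; eligible B, C, F

Pot 1: 78 chips, eligible: A, B, C, D, E, F
Pot 2: 60 chips, eligible: B, C, D, E, F
Pot 3: 64 chips, eligible: B, C, D, F
Pot 4: 60 chips, eligible: B, C, F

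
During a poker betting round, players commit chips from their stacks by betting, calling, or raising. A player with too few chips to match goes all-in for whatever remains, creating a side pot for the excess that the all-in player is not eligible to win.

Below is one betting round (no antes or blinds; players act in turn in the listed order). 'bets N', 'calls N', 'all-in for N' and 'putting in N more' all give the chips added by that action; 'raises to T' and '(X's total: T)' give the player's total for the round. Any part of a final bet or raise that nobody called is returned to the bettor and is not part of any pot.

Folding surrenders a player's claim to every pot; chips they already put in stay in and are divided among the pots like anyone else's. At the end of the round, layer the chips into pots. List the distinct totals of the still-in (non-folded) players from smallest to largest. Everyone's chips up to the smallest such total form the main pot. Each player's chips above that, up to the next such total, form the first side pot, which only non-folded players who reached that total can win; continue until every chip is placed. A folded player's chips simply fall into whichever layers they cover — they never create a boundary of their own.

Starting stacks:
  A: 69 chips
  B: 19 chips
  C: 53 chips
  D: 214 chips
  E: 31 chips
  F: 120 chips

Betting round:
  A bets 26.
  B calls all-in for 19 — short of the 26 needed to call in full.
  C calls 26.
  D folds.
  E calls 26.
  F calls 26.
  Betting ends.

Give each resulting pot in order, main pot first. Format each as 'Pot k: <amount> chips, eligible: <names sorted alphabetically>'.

Pot 1: 95 chips, eligible: A, B, C, E, F
Pot 2: 28 chips, eligible: A, C, E, F

Derivation:
Contributions: A=26, B=19, C=26, E=26, F=26
Folded: D
Pot levels (distinct totals of non-folded players): 19, 26
Layer 1-19: 19 each from A, B, C, E, F = 19*5 = 95 chips; eligible A, B, C, E, F
Layer 20-26: 7 each from A, C, E, F = 7*4 = 28 chips; eligible A, C, E, F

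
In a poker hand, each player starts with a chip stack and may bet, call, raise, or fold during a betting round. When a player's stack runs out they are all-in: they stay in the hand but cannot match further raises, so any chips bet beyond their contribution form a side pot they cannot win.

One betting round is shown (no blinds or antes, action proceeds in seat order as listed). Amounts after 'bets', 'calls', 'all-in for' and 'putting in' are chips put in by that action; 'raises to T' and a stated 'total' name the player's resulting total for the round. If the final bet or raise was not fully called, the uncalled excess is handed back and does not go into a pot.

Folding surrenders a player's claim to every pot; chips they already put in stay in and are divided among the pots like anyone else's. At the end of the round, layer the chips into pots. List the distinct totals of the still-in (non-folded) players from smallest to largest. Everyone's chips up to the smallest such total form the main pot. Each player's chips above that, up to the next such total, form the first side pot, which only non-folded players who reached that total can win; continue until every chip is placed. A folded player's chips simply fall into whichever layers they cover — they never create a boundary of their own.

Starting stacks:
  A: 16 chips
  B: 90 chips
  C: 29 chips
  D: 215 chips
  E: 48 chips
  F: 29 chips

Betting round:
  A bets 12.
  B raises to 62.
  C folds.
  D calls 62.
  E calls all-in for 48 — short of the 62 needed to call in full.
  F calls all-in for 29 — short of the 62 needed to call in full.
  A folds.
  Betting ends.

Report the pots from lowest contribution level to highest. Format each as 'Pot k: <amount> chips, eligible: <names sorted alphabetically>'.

Pot 1: 128 chips, eligible: B, D, E, F
Pot 2: 57 chips, eligible: B, D, E
Pot 3: 28 chips, eligible: B, D

Derivation:
Contributions: A=12, B=62, D=62, E=48, F=29
Folded: A, C
Pot levels (distinct totals of non-folded players): 29, 48, 62
Layer 1-29: A 12 + B 29 + D 29 + E 29 + F 29 = 128 chips; eligible B, D, E, F
Layer 30-48: 19 each from B, D, E = 19*3 = 57 chips; eligible B, D, E
Layer 49-62: 14 each from B, D = 14*2 = 28 chips; eligible B, D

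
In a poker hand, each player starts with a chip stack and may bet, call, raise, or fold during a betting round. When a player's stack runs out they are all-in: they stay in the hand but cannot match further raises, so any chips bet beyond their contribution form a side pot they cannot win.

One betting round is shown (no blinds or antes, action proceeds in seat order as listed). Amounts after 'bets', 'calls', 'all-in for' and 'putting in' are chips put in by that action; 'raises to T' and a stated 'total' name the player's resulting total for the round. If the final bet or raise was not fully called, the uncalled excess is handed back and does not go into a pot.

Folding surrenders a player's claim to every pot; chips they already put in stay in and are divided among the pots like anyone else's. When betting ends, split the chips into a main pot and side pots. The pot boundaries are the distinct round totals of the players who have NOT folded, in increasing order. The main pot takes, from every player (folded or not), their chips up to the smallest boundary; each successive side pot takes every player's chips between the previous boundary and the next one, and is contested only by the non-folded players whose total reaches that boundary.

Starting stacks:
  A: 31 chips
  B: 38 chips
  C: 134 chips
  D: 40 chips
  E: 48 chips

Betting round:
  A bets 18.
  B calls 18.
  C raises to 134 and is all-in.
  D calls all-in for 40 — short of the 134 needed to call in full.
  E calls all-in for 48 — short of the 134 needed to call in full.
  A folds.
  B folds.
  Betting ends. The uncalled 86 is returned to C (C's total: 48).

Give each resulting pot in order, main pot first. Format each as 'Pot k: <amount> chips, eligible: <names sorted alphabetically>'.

Contributions (after 86 returned to C): A=18, B=18, C=48, D=40, E=48
Folded: A, B
Pot levels (distinct totals of non-folded players): 40, 48
Layer 1-40: A 18 + B 18 + C 40 + D 40 + E 40 = 156 chips; eligible C, D, E
Layer 41-48: 8 each from C, E = 8*2 = 16 chips; eligible C, E

Pot 1: 156 chips, eligible: C, D, E
Pot 2: 16 chips, eligible: C, E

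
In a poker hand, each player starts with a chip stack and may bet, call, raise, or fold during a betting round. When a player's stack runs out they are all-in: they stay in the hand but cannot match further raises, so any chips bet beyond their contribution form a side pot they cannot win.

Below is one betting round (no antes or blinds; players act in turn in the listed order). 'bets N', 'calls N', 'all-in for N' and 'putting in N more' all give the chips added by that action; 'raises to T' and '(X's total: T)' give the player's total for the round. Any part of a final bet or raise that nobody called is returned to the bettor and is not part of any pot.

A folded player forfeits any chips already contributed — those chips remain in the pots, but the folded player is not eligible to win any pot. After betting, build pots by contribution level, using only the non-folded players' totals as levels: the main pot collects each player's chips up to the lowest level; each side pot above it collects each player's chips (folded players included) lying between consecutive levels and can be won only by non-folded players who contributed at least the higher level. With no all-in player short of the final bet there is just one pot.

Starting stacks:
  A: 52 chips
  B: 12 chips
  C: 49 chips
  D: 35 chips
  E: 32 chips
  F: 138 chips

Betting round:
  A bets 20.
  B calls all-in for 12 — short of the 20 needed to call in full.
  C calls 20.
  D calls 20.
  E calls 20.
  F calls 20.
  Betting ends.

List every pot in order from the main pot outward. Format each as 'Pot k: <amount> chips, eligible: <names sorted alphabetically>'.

Pot 1: 72 chips, eligible: A, B, C, D, E, F
Pot 2: 40 chips, eligible: A, C, D, E, F

Derivation:
Contributions: A=20, B=12, C=20, D=20, E=20, F=20
Pot levels (distinct totals of non-folded players): 12, 20
Layer 1-12: 12 each from A, B, C, D, E, F = 12*6 = 72 chips; eligible A, B, C, D, E, F
Layer 13-20: 8 each from A, C, D, E, F = 8*5 = 40 chips; eligible A, C, D, E, F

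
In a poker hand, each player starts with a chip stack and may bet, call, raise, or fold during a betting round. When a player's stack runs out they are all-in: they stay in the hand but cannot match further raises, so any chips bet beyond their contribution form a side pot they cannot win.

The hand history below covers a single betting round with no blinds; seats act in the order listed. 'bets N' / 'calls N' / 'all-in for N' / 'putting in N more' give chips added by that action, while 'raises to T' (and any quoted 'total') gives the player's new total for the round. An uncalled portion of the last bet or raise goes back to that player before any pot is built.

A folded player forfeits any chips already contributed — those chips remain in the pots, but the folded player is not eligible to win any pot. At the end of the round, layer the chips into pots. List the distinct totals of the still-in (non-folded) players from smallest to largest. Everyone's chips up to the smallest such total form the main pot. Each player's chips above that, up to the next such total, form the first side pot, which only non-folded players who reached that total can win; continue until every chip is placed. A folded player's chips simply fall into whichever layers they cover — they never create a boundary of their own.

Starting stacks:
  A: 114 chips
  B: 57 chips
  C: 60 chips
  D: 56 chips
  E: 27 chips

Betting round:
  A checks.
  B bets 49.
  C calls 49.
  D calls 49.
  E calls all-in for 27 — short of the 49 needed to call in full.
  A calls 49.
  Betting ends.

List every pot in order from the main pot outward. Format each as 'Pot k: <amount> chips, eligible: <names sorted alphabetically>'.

Contributions: A=49, B=49, C=49, D=49, E=27
Pot levels (distinct totals of non-folded players): 27, 49
Layer 1-27: 27 each from A, B, C, D, E = 27*5 = 135 chips; eligible A, B, C, D, E
Layer 28-49: 22 each from A, B, C, D = 22*4 = 88 chips; eligible A, B, C, D

Pot 1: 135 chips, eligible: A, B, C, D, E
Pot 2: 88 chips, eligible: A, B, C, D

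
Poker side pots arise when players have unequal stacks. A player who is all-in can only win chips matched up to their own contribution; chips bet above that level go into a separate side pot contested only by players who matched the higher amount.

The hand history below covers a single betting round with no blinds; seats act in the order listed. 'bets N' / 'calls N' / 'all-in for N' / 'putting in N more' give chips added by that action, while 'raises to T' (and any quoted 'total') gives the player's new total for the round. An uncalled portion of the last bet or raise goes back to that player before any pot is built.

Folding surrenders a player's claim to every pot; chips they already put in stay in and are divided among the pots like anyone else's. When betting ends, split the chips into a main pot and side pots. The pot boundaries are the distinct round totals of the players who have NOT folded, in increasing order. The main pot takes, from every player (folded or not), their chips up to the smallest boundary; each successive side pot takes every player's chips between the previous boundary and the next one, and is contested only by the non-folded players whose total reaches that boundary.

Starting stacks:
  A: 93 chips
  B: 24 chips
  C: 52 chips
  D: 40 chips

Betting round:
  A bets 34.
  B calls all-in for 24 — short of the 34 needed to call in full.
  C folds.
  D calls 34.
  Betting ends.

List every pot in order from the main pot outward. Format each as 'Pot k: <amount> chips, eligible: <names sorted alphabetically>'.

Contributions: A=34, B=24, D=34
Folded: C
Pot levels (distinct totals of non-folded players): 24, 34
Layer 1-24: 24 each from A, B, D = 24*3 = 72 chips; eligible A, B, D
Layer 25-34: 10 each from A, D = 10*2 = 20 chips; eligible A, D

Pot 1: 72 chips, eligible: A, B, D
Pot 2: 20 chips, eligible: A, D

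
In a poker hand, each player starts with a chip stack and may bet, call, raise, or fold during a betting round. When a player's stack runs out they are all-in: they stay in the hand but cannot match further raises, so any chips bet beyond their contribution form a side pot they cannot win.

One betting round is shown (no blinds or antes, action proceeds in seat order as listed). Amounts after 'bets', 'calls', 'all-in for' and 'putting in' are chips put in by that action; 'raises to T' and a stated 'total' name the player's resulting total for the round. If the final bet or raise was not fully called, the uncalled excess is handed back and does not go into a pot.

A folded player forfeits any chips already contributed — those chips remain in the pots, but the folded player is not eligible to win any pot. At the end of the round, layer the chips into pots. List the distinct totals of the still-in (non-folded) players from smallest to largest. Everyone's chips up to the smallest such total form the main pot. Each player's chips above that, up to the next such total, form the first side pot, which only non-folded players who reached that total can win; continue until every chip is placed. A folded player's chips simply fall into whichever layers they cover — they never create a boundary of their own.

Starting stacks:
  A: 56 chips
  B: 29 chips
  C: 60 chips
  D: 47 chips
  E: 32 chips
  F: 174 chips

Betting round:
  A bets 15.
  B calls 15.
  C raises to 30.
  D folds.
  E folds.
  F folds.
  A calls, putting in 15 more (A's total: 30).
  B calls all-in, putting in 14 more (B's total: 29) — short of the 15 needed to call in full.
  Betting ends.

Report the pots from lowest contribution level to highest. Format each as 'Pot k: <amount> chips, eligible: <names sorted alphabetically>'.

Contributions: A=30, B=29, C=30
Folded: D, E, F
Pot levels (distinct totals of non-folded players): 29, 30
Layer 1-29: 29 each from A, B, C = 29*3 = 87 chips; eligible A, B, C
Layer 30-30: 1 each from A, C = 1*2 = 2 chips; eligible A, C

Pot 1: 87 chips, eligible: A, B, C
Pot 2: 2 chips, eligible: A, C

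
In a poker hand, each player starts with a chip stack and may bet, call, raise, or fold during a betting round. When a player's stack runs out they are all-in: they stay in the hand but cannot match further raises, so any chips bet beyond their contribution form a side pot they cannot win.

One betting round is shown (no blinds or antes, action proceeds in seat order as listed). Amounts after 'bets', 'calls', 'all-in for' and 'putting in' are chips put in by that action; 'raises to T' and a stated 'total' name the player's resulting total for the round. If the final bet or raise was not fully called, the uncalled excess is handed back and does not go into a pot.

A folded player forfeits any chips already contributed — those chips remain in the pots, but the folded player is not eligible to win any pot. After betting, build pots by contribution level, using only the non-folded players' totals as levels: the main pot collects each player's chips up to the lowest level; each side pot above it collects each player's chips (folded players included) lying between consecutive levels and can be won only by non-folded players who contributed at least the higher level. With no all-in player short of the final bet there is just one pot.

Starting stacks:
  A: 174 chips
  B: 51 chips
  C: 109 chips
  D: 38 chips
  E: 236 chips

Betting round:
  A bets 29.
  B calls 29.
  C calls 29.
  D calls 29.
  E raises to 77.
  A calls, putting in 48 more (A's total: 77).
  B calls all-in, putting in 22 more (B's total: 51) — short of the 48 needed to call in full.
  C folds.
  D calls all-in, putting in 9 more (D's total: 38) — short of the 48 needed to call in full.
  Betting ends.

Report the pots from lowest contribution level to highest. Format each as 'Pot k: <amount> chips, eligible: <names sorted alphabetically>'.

Pot 1: 181 chips, eligible: A, B, D, E
Pot 2: 39 chips, eligible: A, B, E
Pot 3: 52 chips, eligible: A, E

Derivation:
Contributions: A=77, B=51, C=29, D=38, E=77
Folded: C
Pot levels (distinct totals of non-folded players): 38, 51, 77
Layer 1-38: A 38 + B 38 + C 29 + D 38 + E 38 = 181 chips; eligible A, B, D, E
Layer 39-51: 13 each from A, B, E = 13*3 = 39 chips; eligible A, B, E
Layer 52-77: 26 each from A, E = 26*2 = 52 chips; eligible A, E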